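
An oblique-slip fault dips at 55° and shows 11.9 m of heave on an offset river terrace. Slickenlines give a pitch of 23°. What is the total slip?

dip-slip = heave / cos(dip) = 11.9 / cos(55°) = 20.75 m
net slip = dip-slip / sin(rake) = 20.75 / sin(23°) = 53.1 m

53.1 m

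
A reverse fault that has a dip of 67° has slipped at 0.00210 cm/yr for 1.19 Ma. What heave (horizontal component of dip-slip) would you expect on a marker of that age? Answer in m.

dip-slip = rate × time = 0.00210 cm/yr × 1.19 Ma = 24.99 m
heave = dip-slip × cos(dip) = 24.99 × cos(67°) = 9.76 m

9.76 m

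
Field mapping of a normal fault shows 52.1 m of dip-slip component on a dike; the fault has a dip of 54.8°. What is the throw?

throw = dip-slip × sin(dip) = 52.1 m × sin(54.8°) = 42.6 m

42.6 m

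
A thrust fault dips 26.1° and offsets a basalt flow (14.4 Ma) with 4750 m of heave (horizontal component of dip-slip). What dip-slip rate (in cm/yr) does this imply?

0.0367 cm/yr

dip-slip = heave / cos(dip) = 4750 m / cos(26.1°) = 5289 m
rate = 5289 m / 14.4 Ma = 0.000367 m/yr = 0.0367 cm/yr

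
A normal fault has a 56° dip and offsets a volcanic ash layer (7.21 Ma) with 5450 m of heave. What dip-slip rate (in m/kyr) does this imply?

dip-slip = heave / cos(dip) = 5450 m / cos(56°) = 9746 m
rate = 9746 m / 7.21 Ma = 0.00135 m/yr = 1.35 m/kyr

1.35 m/kyr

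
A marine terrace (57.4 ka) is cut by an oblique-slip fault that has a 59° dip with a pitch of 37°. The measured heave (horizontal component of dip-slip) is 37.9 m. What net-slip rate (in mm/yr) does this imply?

2.13 mm/yr

dip-slip = heave / cos(dip) = 37.9 / cos(59°) = 73.59 m
net slip = dip-slip / sin(rake) = 73.59 / sin(37°) = 122.3 m
rate = 122.3 m / 57.4 ka = 0.00213 m/yr = 2.13 mm/yr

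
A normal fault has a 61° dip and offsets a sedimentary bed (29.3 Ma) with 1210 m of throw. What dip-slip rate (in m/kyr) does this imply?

0.0472 m/kyr

dip-slip = throw / sin(dip) = 1210 m / sin(61°) = 1383 m
rate = 1383 m / 29.3 Ma = 0.0000472 m/yr = 0.0472 m/kyr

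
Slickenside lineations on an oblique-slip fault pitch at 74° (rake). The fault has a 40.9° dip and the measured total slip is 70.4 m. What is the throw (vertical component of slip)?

44.3 m

dip-slip = net slip × sin(rake) = 70.4 m × sin(74°) = 67.67 m
throw = dip-slip × sin(dip) = 67.67 × sin(40.9°) = 44.3 m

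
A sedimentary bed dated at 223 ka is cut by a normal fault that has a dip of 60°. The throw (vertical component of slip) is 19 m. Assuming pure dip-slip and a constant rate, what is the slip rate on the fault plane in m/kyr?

dip-slip = throw / sin(dip) = 19 m / sin(60°) = 21.94 m
rate = 21.94 m / 223 ka = 0.0000984 m/yr = 0.0984 m/kyr

0.0984 m/kyr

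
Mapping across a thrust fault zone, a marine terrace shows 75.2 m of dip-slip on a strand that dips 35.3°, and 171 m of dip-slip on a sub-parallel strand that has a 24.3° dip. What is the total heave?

217 m

heave_A = 75.2 × cos(35.3°) = 61.37 m
heave_B = 171 × cos(24.3°) = 155.8 m
total = 61.37 + 155.8 = 217 m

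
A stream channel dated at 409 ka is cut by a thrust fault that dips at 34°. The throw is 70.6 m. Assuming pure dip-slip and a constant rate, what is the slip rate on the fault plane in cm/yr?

dip-slip = throw / sin(dip) = 70.6 m / sin(34°) = 126.3 m
rate = 126.3 m / 409 ka = 0.000309 m/yr = 0.0309 cm/yr

0.0309 cm/yr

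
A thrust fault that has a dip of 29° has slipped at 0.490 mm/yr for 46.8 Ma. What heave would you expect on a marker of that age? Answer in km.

20.1 km

dip-slip = rate × time = 0.490 mm/yr × 46.8 Ma = 22930 m
heave = dip-slip × cos(dip) = 22930 × cos(29°) = 20100 m = 20.1 km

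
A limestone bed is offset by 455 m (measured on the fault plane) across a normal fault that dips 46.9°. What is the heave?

heave = dip-slip × cos(dip) = 455 m × cos(46.9°) = 311 m

311 m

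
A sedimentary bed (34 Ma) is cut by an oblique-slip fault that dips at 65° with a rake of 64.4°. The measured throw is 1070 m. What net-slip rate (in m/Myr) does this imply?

38.5 m/Myr

dip-slip = throw / sin(dip) = 1070 / sin(65°) = 1181 m
net slip = dip-slip / sin(rake) = 1181 / sin(64.4°) = 1309 m
rate = 1309 m / 34 Ma = 0.0000385 m/yr = 38.5 m/Myr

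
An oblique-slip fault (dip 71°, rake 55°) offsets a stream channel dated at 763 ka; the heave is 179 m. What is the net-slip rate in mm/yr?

0.880 mm/yr

dip-slip = heave / cos(dip) = 179 / cos(71°) = 549.8 m
net slip = dip-slip / sin(rake) = 549.8 / sin(55°) = 671.2 m
rate = 671.2 m / 763 ka = 0.000880 m/yr = 0.880 mm/yr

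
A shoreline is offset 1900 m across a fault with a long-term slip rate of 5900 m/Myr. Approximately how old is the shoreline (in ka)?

age = offset / rate = 1900 m / (5900 m/Myr) = 322000 yr = 322 ka

322 ka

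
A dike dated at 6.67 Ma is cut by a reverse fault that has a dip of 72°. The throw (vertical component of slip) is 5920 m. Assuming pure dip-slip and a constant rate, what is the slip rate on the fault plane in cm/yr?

0.0933 cm/yr

dip-slip = throw / sin(dip) = 5920 m / sin(72°) = 6225 m
rate = 6225 m / 6.67 Ma = 0.000933 m/yr = 0.0933 cm/yr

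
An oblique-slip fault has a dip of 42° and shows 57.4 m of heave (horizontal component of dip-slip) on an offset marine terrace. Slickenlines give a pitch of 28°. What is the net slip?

dip-slip = heave / cos(dip) = 57.4 / cos(42°) = 77.24 m
net slip = dip-slip / sin(rake) = 77.24 / sin(28°) = 165 m

165 m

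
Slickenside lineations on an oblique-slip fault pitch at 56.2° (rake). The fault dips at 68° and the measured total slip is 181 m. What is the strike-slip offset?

101 m

strike-slip = net slip × cos(rake) = 181 m × cos(56.2°) = 101 m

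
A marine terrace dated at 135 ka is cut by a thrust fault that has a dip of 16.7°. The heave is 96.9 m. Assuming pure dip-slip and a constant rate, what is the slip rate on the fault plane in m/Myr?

749 m/Myr

dip-slip = heave / cos(dip) = 96.9 m / cos(16.7°) = 101.2 m
rate = 101.2 m / 135 ka = 0.000749 m/yr = 749 m/Myr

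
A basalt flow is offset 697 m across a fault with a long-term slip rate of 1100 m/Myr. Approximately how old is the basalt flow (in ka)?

634 ka

age = offset / rate = 697 m / (1100 m/Myr) = 634000 yr = 634 ka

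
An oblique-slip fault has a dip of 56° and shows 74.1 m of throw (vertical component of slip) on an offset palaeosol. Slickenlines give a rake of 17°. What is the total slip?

306 m

dip-slip = throw / sin(dip) = 74.1 / sin(56°) = 89.38 m
net slip = dip-slip / sin(rake) = 89.38 / sin(17°) = 306 m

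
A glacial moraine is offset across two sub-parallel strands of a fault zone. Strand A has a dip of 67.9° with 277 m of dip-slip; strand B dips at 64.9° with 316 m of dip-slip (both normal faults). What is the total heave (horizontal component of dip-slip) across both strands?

heave_A = 277 × cos(67.9°) = 104.2 m
heave_B = 316 × cos(64.9°) = 134 m
total = 104.2 + 134 = 238 m

238 m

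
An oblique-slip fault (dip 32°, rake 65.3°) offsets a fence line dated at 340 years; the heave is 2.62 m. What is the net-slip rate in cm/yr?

1 cm/yr

dip-slip = heave / cos(dip) = 2.62 / cos(32°) = 3.089 m
net slip = dip-slip / sin(rake) = 3.089 / sin(65.3°) = 3.401 m
rate = 3.401 m / 340 years = 0.0100 m/yr = 1 cm/yr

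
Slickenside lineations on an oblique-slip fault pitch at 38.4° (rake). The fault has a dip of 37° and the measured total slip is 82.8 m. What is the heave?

41.1 m

dip-slip = net slip × sin(rake) = 82.8 m × sin(38.4°) = 51.43 m
heave = dip-slip × cos(dip) = 51.43 × cos(37°) = 41.1 m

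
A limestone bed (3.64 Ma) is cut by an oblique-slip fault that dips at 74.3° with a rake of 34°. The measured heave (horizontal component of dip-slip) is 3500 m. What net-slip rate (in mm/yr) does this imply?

6.35 mm/yr

dip-slip = heave / cos(dip) = 3500 / cos(74.3°) = 12930 m
net slip = dip-slip / sin(rake) = 12930 / sin(34°) = 23130 m
rate = 23130 m / 3.64 Ma = 0.00635 m/yr = 6.35 mm/yr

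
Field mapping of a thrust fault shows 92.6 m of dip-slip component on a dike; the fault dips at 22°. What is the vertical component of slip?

34.7 m

throw = dip-slip × sin(dip) = 92.6 m × sin(22°) = 34.7 m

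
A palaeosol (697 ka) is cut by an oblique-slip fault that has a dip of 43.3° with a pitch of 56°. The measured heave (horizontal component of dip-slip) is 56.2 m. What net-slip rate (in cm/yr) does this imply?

0.0134 cm/yr

dip-slip = heave / cos(dip) = 56.2 / cos(43.3°) = 77.22 m
net slip = dip-slip / sin(rake) = 77.22 / sin(56°) = 93.15 m
rate = 93.15 m / 697 ka = 0.000134 m/yr = 0.0134 cm/yr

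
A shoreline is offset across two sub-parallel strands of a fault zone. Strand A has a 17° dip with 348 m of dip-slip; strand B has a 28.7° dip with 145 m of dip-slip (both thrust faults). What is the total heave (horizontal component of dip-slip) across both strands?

heave_A = 348 × cos(17°) = 332.8 m
heave_B = 145 × cos(28.7°) = 127.2 m
total = 332.8 + 127.2 = 460 m

460 m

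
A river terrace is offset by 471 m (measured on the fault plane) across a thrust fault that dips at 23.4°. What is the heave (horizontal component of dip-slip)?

432 m

heave = dip-slip × cos(dip) = 471 m × cos(23.4°) = 432 m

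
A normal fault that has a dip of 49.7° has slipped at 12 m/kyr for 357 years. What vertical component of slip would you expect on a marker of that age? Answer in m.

3.27 m

dip-slip = rate × time = 12 m/kyr × 357 years = 4.284 m
throw = dip-slip × sin(dip) = 4.284 × sin(49.7°) = 3.27 m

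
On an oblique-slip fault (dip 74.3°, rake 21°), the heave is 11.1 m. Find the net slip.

dip-slip = heave / cos(dip) = 11.1 / cos(74.3°) = 41.02 m
net slip = dip-slip / sin(rake) = 41.02 / sin(21°) = 114 m

114 m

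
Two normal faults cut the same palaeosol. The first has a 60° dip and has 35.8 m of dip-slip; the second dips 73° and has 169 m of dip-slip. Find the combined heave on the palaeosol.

67.3 m

heave_A = 35.8 × cos(60°) = 17.90 m
heave_B = 169 × cos(73°) = 49.41 m
total = 17.90 + 49.41 = 67.3 m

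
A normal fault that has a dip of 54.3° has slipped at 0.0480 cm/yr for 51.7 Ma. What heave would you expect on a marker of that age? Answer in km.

14.5 km

dip-slip = rate × time = 0.0480 cm/yr × 51.7 Ma = 24820 m
heave = dip-slip × cos(dip) = 24820 × cos(54.3°) = 14500 m = 14.5 km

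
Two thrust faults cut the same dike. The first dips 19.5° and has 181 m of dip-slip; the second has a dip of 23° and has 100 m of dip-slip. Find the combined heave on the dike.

263 m

heave_A = 181 × cos(19.5°) = 170.6 m
heave_B = 100 × cos(23°) = 92.05 m
total = 170.6 + 92.05 = 263 m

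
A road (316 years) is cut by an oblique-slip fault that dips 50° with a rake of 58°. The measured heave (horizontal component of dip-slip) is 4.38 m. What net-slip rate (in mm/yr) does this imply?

25.4 mm/yr

dip-slip = heave / cos(dip) = 4.38 / cos(50°) = 6.814 m
net slip = dip-slip / sin(rake) = 6.814 / sin(58°) = 8.035 m
rate = 8.035 m / 316 years = 0.0254 m/yr = 25.4 mm/yr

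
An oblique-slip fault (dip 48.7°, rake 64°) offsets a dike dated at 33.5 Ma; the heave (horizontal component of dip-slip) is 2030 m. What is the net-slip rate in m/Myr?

dip-slip = heave / cos(dip) = 2030 / cos(48.7°) = 3076 m
net slip = dip-slip / sin(rake) = 3076 / sin(64°) = 3422 m
rate = 3422 m / 33.5 Ma = 0.000102 m/yr = 102 m/Myr

102 m/Myr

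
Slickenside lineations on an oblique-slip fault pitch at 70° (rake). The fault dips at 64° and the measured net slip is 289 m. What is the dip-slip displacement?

272 m

dip-slip = net slip × sin(rake) = 289 m × sin(70°) = 272 m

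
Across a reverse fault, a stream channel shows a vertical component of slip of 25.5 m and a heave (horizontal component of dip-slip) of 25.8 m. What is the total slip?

36.3 m

net slip = √(throw² + heave²) = √(25.5² + 25.8²) = 36.3 m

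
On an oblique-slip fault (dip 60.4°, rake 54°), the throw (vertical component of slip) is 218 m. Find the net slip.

310 m

dip-slip = throw / sin(dip) = 218 / sin(60.4°) = 250.7 m
net slip = dip-slip / sin(rake) = 250.7 / sin(54°) = 310 m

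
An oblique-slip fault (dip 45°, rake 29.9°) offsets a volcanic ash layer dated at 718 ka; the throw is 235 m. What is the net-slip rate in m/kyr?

0.929 m/kyr

dip-slip = throw / sin(dip) = 235 / sin(45°) = 332.3 m
net slip = dip-slip / sin(rake) = 332.3 / sin(29.9°) = 666.7 m
rate = 666.7 m / 718 ka = 0.000929 m/yr = 0.929 m/kyr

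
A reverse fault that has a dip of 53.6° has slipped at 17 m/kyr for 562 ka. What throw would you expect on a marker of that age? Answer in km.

dip-slip = rate × time = 17 m/kyr × 562 ka = 9554 m
throw = dip-slip × sin(dip) = 9554 × sin(53.6°) = 7690 m = 7.69 km

7.69 km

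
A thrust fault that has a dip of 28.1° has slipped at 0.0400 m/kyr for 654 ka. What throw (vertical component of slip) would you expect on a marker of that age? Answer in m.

12.3 m

dip-slip = rate × time = 0.0400 m/kyr × 654 ka = 26.16 m
throw = dip-slip × sin(dip) = 26.16 × sin(28.1°) = 12.3 m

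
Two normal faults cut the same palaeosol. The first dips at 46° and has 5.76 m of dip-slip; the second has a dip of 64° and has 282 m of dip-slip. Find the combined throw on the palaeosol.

258 m

throw_A = 5.76 × sin(46°) = 4.143 m
throw_B = 282 × sin(64°) = 253.5 m
total = 4.143 + 253.5 = 258 m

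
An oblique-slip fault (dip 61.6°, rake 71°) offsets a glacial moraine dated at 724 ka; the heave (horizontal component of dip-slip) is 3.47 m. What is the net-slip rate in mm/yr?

0.0107 mm/yr

dip-slip = heave / cos(dip) = 3.47 / cos(61.6°) = 7.296 m
net slip = dip-slip / sin(rake) = 7.296 / sin(71°) = 7.716 m
rate = 7.716 m / 724 ka = 0.0000107 m/yr = 0.0107 mm/yr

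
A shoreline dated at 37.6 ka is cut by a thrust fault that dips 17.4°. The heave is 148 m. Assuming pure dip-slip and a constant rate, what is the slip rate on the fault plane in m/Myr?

dip-slip = heave / cos(dip) = 148 m / cos(17.4°) = 155.1 m
rate = 155.1 m / 37.6 ka = 0.00412 m/yr = 4120 m/Myr

4120 m/Myr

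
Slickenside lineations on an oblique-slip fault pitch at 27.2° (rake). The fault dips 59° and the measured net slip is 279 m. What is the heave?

65.7 m

dip-slip = net slip × sin(rake) = 279 m × sin(27.2°) = 127.5 m
heave = dip-slip × cos(dip) = 127.5 × cos(59°) = 65.7 m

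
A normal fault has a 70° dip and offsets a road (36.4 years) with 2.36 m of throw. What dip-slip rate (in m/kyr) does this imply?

dip-slip = throw / sin(dip) = 2.36 m / sin(70°) = 2.511 m
rate = 2.511 m / 36.4 years = 0.0690 m/yr = 69 m/kyr

69 m/kyr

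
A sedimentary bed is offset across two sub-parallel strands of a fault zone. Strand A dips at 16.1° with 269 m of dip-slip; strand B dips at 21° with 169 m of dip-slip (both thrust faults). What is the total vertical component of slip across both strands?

135 m

throw_A = 269 × sin(16.1°) = 74.60 m
throw_B = 169 × sin(21°) = 60.56 m
total = 74.60 + 60.56 = 135 m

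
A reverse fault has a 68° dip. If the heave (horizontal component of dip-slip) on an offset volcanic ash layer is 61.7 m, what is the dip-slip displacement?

165 m

dip-slip = heave / cos(dip) = 61.7 / cos(68°) = 165 m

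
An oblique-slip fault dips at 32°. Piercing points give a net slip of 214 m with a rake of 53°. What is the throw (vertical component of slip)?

dip-slip = net slip × sin(rake) = 214 m × sin(53°) = 170.9 m
throw = dip-slip × sin(dip) = 170.9 × sin(32°) = 90.6 m

90.6 m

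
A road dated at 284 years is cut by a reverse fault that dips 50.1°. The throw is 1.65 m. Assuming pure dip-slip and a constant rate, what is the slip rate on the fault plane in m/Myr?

dip-slip = throw / sin(dip) = 1.65 m / sin(50.1°) = 2.151 m
rate = 2.151 m / 284 years = 0.00757 m/yr = 7570 m/Myr

7570 m/Myr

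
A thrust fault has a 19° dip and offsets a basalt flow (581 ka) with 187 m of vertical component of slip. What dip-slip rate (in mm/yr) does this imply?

dip-slip = throw / sin(dip) = 187 m / sin(19°) = 574.4 m
rate = 574.4 m / 581 ka = 0.000989 m/yr = 0.989 mm/yr

0.989 mm/yr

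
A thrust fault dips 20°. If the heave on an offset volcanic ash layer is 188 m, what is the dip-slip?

200 m

dip-slip = heave / cos(dip) = 188 / cos(20°) = 200 m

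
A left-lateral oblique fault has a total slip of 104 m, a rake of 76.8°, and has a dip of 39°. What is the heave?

78.7 m

dip-slip = net slip × sin(rake) = 104 m × sin(76.8°) = 101.3 m
heave = dip-slip × cos(dip) = 101.3 × cos(39°) = 78.7 m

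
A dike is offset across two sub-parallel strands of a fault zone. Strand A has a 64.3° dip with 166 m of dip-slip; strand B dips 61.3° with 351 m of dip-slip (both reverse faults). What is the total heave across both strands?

heave_A = 166 × cos(64.3°) = 71.99 m
heave_B = 351 × cos(61.3°) = 168.6 m
total = 71.99 + 168.6 = 241 m

241 m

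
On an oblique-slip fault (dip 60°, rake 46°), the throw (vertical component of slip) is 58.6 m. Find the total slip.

dip-slip = throw / sin(dip) = 58.6 / sin(60°) = 67.67 m
net slip = dip-slip / sin(rake) = 67.67 / sin(46°) = 94.1 m

94.1 m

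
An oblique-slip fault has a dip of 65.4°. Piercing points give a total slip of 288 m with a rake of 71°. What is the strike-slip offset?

strike-slip = net slip × cos(rake) = 288 m × cos(71°) = 93.8 m

93.8 m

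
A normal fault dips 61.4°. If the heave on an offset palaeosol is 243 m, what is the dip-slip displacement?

508 m

dip-slip = heave / cos(dip) = 243 / cos(61.4°) = 508 m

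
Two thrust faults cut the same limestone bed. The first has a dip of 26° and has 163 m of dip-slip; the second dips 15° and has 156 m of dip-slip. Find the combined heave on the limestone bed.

297 m

heave_A = 163 × cos(26°) = 146.5 m
heave_B = 156 × cos(15°) = 150.7 m
total = 146.5 + 150.7 = 297 m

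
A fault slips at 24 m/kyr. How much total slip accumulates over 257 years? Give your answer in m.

6.17 m

slip = rate × time = 24 m/kyr × 257 years = 6.17 m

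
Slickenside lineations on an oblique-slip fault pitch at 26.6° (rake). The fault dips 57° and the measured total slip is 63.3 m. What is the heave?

15.4 m

dip-slip = net slip × sin(rake) = 63.3 m × sin(26.6°) = 28.34 m
heave = dip-slip × cos(dip) = 28.34 × cos(57°) = 15.4 m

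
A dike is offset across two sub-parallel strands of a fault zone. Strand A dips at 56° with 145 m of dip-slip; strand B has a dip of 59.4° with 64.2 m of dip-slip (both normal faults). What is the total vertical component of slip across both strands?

throw_A = 145 × sin(56°) = 120.2 m
throw_B = 64.2 × sin(59.4°) = 55.26 m
total = 120.2 + 55.26 = 175 m

175 m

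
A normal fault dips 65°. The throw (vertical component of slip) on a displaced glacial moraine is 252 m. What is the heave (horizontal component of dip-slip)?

heave = throw / tan(dip) = 252 / tan(65°) = 118 m

118 m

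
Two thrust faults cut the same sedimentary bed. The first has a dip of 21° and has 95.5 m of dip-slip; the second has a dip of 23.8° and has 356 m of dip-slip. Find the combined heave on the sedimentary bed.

415 m

heave_A = 95.5 × cos(21°) = 89.16 m
heave_B = 356 × cos(23.8°) = 325.7 m
total = 89.16 + 325.7 = 415 m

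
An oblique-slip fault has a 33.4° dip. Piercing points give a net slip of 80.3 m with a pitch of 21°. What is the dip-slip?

dip-slip = net slip × sin(rake) = 80.3 m × sin(21°) = 28.8 m

28.8 m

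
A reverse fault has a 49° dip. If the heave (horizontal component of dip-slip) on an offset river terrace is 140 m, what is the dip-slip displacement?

dip-slip = heave / cos(dip) = 140 / cos(49°) = 213 m

213 m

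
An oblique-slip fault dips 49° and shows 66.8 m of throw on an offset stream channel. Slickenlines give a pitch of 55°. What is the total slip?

108 m

dip-slip = throw / sin(dip) = 66.8 / sin(49°) = 88.51 m
net slip = dip-slip / sin(rake) = 88.51 / sin(55°) = 108 m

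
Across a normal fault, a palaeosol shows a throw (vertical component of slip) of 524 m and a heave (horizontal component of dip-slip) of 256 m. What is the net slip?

583 m

net slip = √(throw² + heave²) = √(524² + 256²) = 583 m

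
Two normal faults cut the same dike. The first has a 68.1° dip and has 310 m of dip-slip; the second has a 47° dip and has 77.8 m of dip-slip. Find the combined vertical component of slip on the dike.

345 m

throw_A = 310 × sin(68.1°) = 287.6 m
throw_B = 77.8 × sin(47°) = 56.90 m
total = 287.6 + 56.90 = 345 m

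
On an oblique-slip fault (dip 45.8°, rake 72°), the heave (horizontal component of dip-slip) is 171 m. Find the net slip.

dip-slip = heave / cos(dip) = 171 / cos(45.8°) = 245.3 m
net slip = dip-slip / sin(rake) = 245.3 / sin(72°) = 258 m

258 m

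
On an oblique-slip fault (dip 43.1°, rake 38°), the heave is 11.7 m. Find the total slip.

26 m

dip-slip = heave / cos(dip) = 11.7 / cos(43.1°) = 16.02 m
net slip = dip-slip / sin(rake) = 16.02 / sin(38°) = 26 m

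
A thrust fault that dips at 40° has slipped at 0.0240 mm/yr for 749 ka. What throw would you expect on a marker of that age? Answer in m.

dip-slip = rate × time = 0.0240 mm/yr × 749 ka = 17.98 m
throw = dip-slip × sin(dip) = 17.98 × sin(40°) = 11.6 m

11.6 m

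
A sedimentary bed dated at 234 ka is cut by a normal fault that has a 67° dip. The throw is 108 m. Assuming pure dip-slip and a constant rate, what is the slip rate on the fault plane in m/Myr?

dip-slip = throw / sin(dip) = 108 m / sin(67°) = 117.3 m
rate = 117.3 m / 234 ka = 0.000501 m/yr = 501 m/Myr

501 m/Myr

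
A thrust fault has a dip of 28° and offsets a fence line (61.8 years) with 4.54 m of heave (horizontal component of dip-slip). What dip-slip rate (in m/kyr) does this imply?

83.2 m/kyr

dip-slip = heave / cos(dip) = 4.54 m / cos(28°) = 5.142 m
rate = 5.142 m / 61.8 years = 0.0832 m/yr = 83.2 m/kyr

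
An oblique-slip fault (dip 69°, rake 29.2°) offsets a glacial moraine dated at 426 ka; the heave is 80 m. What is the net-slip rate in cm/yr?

0.107 cm/yr

dip-slip = heave / cos(dip) = 80 / cos(69°) = 223.2 m
net slip = dip-slip / sin(rake) = 223.2 / sin(29.2°) = 457.6 m
rate = 457.6 m / 426 ka = 0.00107 m/yr = 0.107 cm/yr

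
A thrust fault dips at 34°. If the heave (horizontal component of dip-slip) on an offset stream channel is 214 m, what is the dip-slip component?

258 m

dip-slip = heave / cos(dip) = 214 / cos(34°) = 258 m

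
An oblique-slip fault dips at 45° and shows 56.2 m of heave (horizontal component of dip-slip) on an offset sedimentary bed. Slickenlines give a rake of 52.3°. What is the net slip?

dip-slip = heave / cos(dip) = 56.2 / cos(45°) = 79.48 m
net slip = dip-slip / sin(rake) = 79.48 / sin(52.3°) = 100 m

100 m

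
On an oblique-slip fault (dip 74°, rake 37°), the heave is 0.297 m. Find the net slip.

1.79 m

dip-slip = heave / cos(dip) = 0.297 / cos(74°) = 1.078 m
net slip = dip-slip / sin(rake) = 1.078 / sin(37°) = 1.79 m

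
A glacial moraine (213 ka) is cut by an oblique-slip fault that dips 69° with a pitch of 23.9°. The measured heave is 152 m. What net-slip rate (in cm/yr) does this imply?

dip-slip = heave / cos(dip) = 152 / cos(69°) = 424.1 m
net slip = dip-slip / sin(rake) = 424.1 / sin(23.9°) = 1047 m
rate = 1047 m / 213 ka = 0.00492 m/yr = 0.492 cm/yr

0.492 cm/yr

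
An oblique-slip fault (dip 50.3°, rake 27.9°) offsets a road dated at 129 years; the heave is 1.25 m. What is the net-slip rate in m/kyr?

32.4 m/kyr

dip-slip = heave / cos(dip) = 1.25 / cos(50.3°) = 1.957 m
net slip = dip-slip / sin(rake) = 1.957 / sin(27.9°) = 4.182 m
rate = 4.182 m / 129 years = 0.0324 m/yr = 32.4 m/kyr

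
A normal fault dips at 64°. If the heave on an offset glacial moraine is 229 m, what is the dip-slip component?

522 m

dip-slip = heave / cos(dip) = 229 / cos(64°) = 522 m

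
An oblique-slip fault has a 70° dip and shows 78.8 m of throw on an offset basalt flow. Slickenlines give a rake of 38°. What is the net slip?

dip-slip = throw / sin(dip) = 78.8 / sin(70°) = 83.86 m
net slip = dip-slip / sin(rake) = 83.86 / sin(38°) = 136 m

136 m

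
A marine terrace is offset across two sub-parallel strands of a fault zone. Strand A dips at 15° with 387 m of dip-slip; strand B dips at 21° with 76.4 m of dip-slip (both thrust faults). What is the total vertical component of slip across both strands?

128 m

throw_A = 387 × sin(15°) = 100.2 m
throw_B = 76.4 × sin(21°) = 27.38 m
total = 100.2 + 27.38 = 128 m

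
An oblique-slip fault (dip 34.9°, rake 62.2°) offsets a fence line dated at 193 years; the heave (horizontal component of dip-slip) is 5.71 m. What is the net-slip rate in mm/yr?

40.8 mm/yr

dip-slip = heave / cos(dip) = 5.71 / cos(34.9°) = 6.962 m
net slip = dip-slip / sin(rake) = 6.962 / sin(62.2°) = 7.871 m
rate = 7.871 m / 193 years = 0.0408 m/yr = 40.8 mm/yr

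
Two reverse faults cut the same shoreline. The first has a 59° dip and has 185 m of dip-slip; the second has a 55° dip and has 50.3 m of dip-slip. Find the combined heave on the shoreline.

124 m

heave_A = 185 × cos(59°) = 95.28 m
heave_B = 50.3 × cos(55°) = 28.85 m
total = 95.28 + 28.85 = 124 m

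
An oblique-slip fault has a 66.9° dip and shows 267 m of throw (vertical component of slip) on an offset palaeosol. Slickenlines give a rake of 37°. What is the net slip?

482 m

dip-slip = throw / sin(dip) = 267 / sin(66.9°) = 290.3 m
net slip = dip-slip / sin(rake) = 290.3 / sin(37°) = 482 m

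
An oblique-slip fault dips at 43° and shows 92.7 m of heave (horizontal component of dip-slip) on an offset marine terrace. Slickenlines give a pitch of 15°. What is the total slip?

dip-slip = heave / cos(dip) = 92.7 / cos(43°) = 126.8 m
net slip = dip-slip / sin(rake) = 126.8 / sin(15°) = 490 m

490 m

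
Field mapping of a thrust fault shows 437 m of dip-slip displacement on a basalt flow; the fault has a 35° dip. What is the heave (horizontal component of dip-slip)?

358 m

heave = dip-slip × cos(dip) = 437 m × cos(35°) = 358 m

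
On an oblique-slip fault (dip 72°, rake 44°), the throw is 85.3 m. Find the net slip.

dip-slip = throw / sin(dip) = 85.3 / sin(72°) = 89.69 m
net slip = dip-slip / sin(rake) = 89.69 / sin(44°) = 129 m

129 m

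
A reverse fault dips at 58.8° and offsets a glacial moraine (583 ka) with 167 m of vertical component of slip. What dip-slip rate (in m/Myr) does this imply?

335 m/Myr

dip-slip = throw / sin(dip) = 167 m / sin(58.8°) = 195.2 m
rate = 195.2 m / 583 ka = 0.000335 m/yr = 335 m/Myr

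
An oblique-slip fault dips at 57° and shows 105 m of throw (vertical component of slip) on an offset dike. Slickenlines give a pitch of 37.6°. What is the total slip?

205 m

dip-slip = throw / sin(dip) = 105 / sin(57°) = 125.2 m
net slip = dip-slip / sin(rake) = 125.2 / sin(37.6°) = 205 m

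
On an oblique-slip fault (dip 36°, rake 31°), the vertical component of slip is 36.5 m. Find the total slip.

dip-slip = throw / sin(dip) = 36.5 / sin(36°) = 62.10 m
net slip = dip-slip / sin(rake) = 62.10 / sin(31°) = 121 m

121 m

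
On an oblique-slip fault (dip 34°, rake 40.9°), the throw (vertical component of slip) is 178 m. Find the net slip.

486 m

dip-slip = throw / sin(dip) = 178 / sin(34°) = 318.3 m
net slip = dip-slip / sin(rake) = 318.3 / sin(40.9°) = 486 m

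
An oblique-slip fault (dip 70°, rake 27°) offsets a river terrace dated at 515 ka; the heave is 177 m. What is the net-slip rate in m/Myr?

2210 m/Myr

dip-slip = heave / cos(dip) = 177 / cos(70°) = 517.5 m
net slip = dip-slip / sin(rake) = 517.5 / sin(27°) = 1140 m
rate = 1140 m / 515 ka = 0.00221 m/yr = 2210 m/Myr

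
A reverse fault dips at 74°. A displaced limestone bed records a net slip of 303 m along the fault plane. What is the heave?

83.5 m

heave = dip-slip × cos(dip) = 303 m × cos(74°) = 83.5 m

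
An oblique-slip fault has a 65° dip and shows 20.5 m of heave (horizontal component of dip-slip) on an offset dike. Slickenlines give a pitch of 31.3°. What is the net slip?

93.4 m

dip-slip = heave / cos(dip) = 20.5 / cos(65°) = 48.51 m
net slip = dip-slip / sin(rake) = 48.51 / sin(31.3°) = 93.4 m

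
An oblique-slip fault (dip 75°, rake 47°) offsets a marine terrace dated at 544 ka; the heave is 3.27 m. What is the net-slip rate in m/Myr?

31.8 m/Myr

dip-slip = heave / cos(dip) = 3.27 / cos(75°) = 12.63 m
net slip = dip-slip / sin(rake) = 12.63 / sin(47°) = 17.28 m
rate = 17.28 m / 544 ka = 0.0000318 m/yr = 31.8 m/Myr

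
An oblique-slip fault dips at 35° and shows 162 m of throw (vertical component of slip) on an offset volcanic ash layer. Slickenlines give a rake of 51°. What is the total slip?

dip-slip = throw / sin(dip) = 162 / sin(35°) = 282.4 m
net slip = dip-slip / sin(rake) = 282.4 / sin(51°) = 363 m

363 m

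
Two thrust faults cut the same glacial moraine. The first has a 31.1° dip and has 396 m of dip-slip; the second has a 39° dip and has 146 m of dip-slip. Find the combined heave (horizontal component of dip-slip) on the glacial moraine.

453 m

heave_A = 396 × cos(31.1°) = 339.1 m
heave_B = 146 × cos(39°) = 113.5 m
total = 339.1 + 113.5 = 453 m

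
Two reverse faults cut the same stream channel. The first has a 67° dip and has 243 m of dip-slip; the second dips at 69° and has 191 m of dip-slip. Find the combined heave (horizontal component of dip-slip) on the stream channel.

163 m

heave_A = 243 × cos(67°) = 94.95 m
heave_B = 191 × cos(69°) = 68.45 m
total = 94.95 + 68.45 = 163 m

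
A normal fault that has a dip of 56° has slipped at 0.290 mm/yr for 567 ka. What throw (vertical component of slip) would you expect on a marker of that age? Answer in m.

dip-slip = rate × time = 0.290 mm/yr × 567 ka = 164.4 m
throw = dip-slip × sin(dip) = 164.4 × sin(56°) = 136 m

136 m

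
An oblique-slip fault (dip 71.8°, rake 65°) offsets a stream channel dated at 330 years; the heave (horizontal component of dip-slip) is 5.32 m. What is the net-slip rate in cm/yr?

dip-slip = heave / cos(dip) = 5.32 / cos(71.8°) = 17.03 m
net slip = dip-slip / sin(rake) = 17.03 / sin(65°) = 18.79 m
rate = 18.79 m / 330 years = 0.0570 m/yr = 5.70 cm/yr

5.70 cm/yr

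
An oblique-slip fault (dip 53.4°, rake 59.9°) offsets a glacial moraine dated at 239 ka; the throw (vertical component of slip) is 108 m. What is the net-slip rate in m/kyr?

0.651 m/kyr

dip-slip = throw / sin(dip) = 108 / sin(53.4°) = 134.5 m
net slip = dip-slip / sin(rake) = 134.5 / sin(59.9°) = 155.5 m
rate = 155.5 m / 239 ka = 0.000651 m/yr = 0.651 m/kyr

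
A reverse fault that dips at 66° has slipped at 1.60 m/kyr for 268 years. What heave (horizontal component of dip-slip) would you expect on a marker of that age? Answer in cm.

dip-slip = rate × time = 1.60 m/kyr × 268 years = 0.4288 m
heave = dip-slip × cos(dip) = 0.4288 × cos(66°) = 0.174 m = 17.4 cm

17.4 cm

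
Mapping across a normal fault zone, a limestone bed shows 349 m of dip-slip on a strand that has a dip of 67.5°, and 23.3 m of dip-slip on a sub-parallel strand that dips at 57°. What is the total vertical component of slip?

throw_A = 349 × sin(67.5°) = 322.4 m
throw_B = 23.3 × sin(57°) = 19.54 m
total = 322.4 + 19.54 = 342 m

342 m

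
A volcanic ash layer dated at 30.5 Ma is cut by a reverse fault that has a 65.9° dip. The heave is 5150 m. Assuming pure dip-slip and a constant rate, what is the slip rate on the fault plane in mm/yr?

0.414 mm/yr

dip-slip = heave / cos(dip) = 5150 m / cos(65.9°) = 12610 m
rate = 12610 m / 30.5 Ma = 0.000414 m/yr = 0.414 mm/yr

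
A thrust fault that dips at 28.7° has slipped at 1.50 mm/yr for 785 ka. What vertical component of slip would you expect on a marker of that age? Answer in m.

565 m

dip-slip = rate × time = 1.50 mm/yr × 785 ka = 1178 m
throw = dip-slip × sin(dip) = 1178 × sin(28.7°) = 565 m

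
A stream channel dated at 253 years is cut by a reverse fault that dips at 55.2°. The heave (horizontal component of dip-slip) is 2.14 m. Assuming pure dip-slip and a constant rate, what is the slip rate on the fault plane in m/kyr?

14.8 m/kyr

dip-slip = heave / cos(dip) = 2.14 m / cos(55.2°) = 3.750 m
rate = 3.750 m / 253 years = 0.0148 m/yr = 14.8 m/kyr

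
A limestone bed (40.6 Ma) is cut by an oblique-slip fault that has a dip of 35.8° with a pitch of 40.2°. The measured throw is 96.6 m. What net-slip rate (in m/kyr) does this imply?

dip-slip = throw / sin(dip) = 96.6 / sin(35.8°) = 165.1 m
net slip = dip-slip / sin(rake) = 165.1 / sin(40.2°) = 255.8 m
rate = 255.8 m / 40.6 Ma = 0.00000630 m/yr = 0.00630 m/kyr

0.00630 m/kyr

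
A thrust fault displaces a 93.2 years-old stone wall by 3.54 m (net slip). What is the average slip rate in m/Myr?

38000 m/Myr

rate = 3.54 m / 93.2 years = 0.0380 m/yr = 38000 m/Myr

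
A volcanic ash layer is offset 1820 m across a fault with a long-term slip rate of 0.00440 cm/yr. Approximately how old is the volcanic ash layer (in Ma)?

41.4 Ma

age = offset / rate = 1820 m / (0.00440 cm/yr) = 4.14e+07 yr = 41.4 Ma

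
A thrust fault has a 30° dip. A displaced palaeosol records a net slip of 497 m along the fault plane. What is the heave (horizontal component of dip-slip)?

430 m

heave = dip-slip × cos(dip) = 497 m × cos(30°) = 430 m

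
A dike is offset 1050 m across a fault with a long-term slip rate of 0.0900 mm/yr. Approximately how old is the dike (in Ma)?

age = offset / rate = 1050 m / (0.0900 mm/yr) = 1.17e+07 yr = 11.7 Ma

11.7 Ma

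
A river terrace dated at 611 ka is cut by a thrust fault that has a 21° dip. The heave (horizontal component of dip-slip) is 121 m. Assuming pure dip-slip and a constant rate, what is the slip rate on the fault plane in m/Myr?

212 m/Myr

dip-slip = heave / cos(dip) = 121 m / cos(21°) = 129.6 m
rate = 129.6 m / 611 ka = 0.000212 m/yr = 212 m/Myr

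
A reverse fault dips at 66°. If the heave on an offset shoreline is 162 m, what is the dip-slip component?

398 m

dip-slip = heave / cos(dip) = 162 / cos(66°) = 398 m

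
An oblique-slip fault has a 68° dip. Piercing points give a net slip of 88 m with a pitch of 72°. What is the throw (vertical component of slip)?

dip-slip = net slip × sin(rake) = 88 m × sin(72°) = 83.69 m
throw = dip-slip × sin(dip) = 83.69 × sin(68°) = 77.6 m

77.6 m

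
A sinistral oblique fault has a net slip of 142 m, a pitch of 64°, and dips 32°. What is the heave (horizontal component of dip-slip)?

dip-slip = net slip × sin(rake) = 142 m × sin(64°) = 127.6 m
heave = dip-slip × cos(dip) = 127.6 × cos(32°) = 108 m

108 m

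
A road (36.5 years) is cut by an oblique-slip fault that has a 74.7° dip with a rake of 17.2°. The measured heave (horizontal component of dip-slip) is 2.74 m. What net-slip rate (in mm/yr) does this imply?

dip-slip = heave / cos(dip) = 2.74 / cos(74.7°) = 10.38 m
net slip = dip-slip / sin(rake) = 10.38 / sin(17.2°) = 35.11 m
rate = 35.11 m / 36.5 years = 0.962 m/yr = 962 mm/yr

962 mm/yr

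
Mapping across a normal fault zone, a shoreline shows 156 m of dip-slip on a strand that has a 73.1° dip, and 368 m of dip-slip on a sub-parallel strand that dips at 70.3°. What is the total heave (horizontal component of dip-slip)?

heave_A = 156 × cos(73.1°) = 45.35 m
heave_B = 368 × cos(70.3°) = 124.1 m
total = 45.35 + 124.1 = 169 m

169 m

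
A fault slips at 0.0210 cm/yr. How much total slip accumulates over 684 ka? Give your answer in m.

144 m

slip = rate × time = 0.0210 cm/yr × 684 ka = 144 m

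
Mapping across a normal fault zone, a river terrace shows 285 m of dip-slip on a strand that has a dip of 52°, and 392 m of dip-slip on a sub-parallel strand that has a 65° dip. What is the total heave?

heave_A = 285 × cos(52°) = 175.5 m
heave_B = 392 × cos(65°) = 165.7 m
total = 175.5 + 165.7 = 341 m

341 m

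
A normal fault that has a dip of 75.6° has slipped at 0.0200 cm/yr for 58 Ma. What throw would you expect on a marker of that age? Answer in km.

11.2 km

dip-slip = rate × time = 0.0200 cm/yr × 58 Ma = 11600 m
throw = dip-slip × sin(dip) = 11600 × sin(75.6°) = 11200 m = 11.2 km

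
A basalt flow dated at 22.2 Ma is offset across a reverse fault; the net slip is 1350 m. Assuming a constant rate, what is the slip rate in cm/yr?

rate = 1350 m / 22.2 Ma = 0.0000608 m/yr = 0.00608 cm/yr

0.00608 cm/yr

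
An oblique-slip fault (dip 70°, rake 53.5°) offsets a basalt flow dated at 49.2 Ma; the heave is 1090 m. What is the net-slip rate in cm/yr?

dip-slip = heave / cos(dip) = 1090 / cos(70°) = 3187 m
net slip = dip-slip / sin(rake) = 3187 / sin(53.5°) = 3965 m
rate = 3965 m / 49.2 Ma = 0.0000806 m/yr = 0.00806 cm/yr

0.00806 cm/yr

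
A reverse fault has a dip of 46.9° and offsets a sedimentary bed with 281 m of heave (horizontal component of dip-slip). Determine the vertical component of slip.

throw = heave × tan(dip) = 281 × tan(46.9°) = 300 m

300 m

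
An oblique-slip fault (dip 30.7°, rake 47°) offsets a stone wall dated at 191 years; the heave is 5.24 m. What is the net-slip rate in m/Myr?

43600 m/Myr

dip-slip = heave / cos(dip) = 5.24 / cos(30.7°) = 6.094 m
net slip = dip-slip / sin(rake) = 6.094 / sin(47°) = 8.333 m
rate = 8.333 m / 191 years = 0.0436 m/yr = 43600 m/Myr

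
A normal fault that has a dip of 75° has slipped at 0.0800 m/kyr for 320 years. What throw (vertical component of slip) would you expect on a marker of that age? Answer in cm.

dip-slip = rate × time = 0.0800 m/kyr × 320 years = 0.02560 m
throw = dip-slip × sin(dip) = 0.02560 × sin(75°) = 0.0247 m = 2.47 cm

2.47 cm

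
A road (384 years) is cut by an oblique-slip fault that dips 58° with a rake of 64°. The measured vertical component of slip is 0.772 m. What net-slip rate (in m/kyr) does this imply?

2.64 m/kyr

dip-slip = throw / sin(dip) = 0.772 / sin(58°) = 0.9103 m
net slip = dip-slip / sin(rake) = 0.9103 / sin(64°) = 1.013 m
rate = 1.013 m / 384 years = 0.00264 m/yr = 2.64 m/kyr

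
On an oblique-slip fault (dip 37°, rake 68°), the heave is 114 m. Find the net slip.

dip-slip = heave / cos(dip) = 114 / cos(37°) = 142.7 m
net slip = dip-slip / sin(rake) = 142.7 / sin(68°) = 154 m

154 m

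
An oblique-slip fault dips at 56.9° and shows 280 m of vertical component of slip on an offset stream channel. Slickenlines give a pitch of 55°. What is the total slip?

408 m

dip-slip = throw / sin(dip) = 280 / sin(56.9°) = 334.2 m
net slip = dip-slip / sin(rake) = 334.2 / sin(55°) = 408 m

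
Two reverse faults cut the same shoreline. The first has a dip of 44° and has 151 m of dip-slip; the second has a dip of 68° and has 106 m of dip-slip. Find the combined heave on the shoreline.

148 m

heave_A = 151 × cos(44°) = 108.6 m
heave_B = 106 × cos(68°) = 39.71 m
total = 108.6 + 39.71 = 148 m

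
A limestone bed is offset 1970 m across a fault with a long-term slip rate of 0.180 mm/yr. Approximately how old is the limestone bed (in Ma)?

age = offset / rate = 1970 m / (0.180 mm/yr) = 1.09e+07 yr = 10.9 Ma

10.9 Ma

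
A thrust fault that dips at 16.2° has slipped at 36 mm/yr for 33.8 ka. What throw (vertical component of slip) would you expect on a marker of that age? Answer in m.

dip-slip = rate × time = 36 mm/yr × 33.8 ka = 1217 m
throw = dip-slip × sin(dip) = 1217 × sin(16.2°) = 339 m

339 m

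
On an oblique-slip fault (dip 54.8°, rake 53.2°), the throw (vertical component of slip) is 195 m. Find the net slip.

298 m

dip-slip = throw / sin(dip) = 195 / sin(54.8°) = 238.6 m
net slip = dip-slip / sin(rake) = 238.6 / sin(53.2°) = 298 m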